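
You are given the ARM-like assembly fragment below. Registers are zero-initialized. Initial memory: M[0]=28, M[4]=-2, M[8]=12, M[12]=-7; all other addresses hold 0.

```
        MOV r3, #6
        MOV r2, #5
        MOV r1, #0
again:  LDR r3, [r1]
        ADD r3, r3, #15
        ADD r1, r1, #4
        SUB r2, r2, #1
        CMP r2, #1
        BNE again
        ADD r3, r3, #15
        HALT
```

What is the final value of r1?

MOV r3, #6 → r3=6
MOV r2, #5 → r2=5
MOV r1, #0 → r1=0
LDR r3, [r1] → r3=M[0]=28
ADD r3, r3, #15 → r3=28+15=43
ADD r1, r1, #4 → r1=0+4=4
SUB r2, r2, #1 → r2=5-1=4
CMP r2, #1  (cmp 4,1)
BNE again: taken
LDR r3, [r1] → r3=M[4]=-2
ADD r3, r3, #15 → r3=(-2)+15=13
ADD r1, r1, #4 → r1=4+4=8
SUB r2, r2, #1 → r2=4-1=3
CMP r2, #1  (cmp 3,1)
BNE again: taken
LDR r3, [r1] → r3=M[8]=12
ADD r3, r3, #15 → r3=12+15=27
ADD r1, r1, #4 → r1=8+4=12
SUB r2, r2, #1 → r2=3-1=2
CMP r2, #1  (cmp 2,1)
BNE again: taken
LDR r3, [r1] → r3=M[12]=-7
ADD r3, r3, #15 → r3=(-7)+15=8
ADD r1, r1, #4 → r1=12+4=16
SUB r2, r2, #1 → r2=2-1=1
CMP r2, #1  (cmp 1,1)
BNE again: not taken
ADD r3, r3, #15 → r3=8+15=23
halt.

16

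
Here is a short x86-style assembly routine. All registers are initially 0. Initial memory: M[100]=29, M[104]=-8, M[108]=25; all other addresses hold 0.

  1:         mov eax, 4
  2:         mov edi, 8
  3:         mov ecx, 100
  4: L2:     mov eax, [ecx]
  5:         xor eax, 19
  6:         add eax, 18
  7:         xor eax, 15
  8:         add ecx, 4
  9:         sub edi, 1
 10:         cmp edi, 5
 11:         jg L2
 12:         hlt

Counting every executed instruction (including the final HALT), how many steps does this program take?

28

eax=4
edi=8
ecx=100
eax=M[100]=29
eax=29^19=14
eax=14+18=32
eax=32^15=47
ecx=100+4=104
edi=8-1=7
cmp edi, 5  (cmp 7,5)
jg L2: taken
eax=M[104]=-8
eax=(-8)^19=-21
eax=(-21)+18=-3
eax=(-3)^15=-14
ecx=104+4=108
edi=7-1=6
cmp edi, 5  (cmp 6,5)
jg L2: taken
eax=M[108]=25
eax=25^19=10
eax=10+18=28
eax=28^15=19
ecx=108+4=112
edi=6-1=5
cmp edi, 5  (cmp 5,5)
jg L2: not taken
halt.
Total executed instructions: 28.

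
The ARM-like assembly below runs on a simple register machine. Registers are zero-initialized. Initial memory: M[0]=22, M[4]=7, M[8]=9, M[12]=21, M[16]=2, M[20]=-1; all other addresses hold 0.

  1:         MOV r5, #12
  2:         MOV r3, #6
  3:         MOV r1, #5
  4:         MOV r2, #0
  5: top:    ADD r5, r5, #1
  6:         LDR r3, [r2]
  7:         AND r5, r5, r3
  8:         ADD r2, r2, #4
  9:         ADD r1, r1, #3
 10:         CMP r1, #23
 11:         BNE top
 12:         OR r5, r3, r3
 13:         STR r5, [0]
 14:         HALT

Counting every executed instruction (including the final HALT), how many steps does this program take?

49

after MOV r5, #12: r5=12
after MOV r3, #6: r3=6
after MOV r1, #5: r1=5
after MOV r2, #0: r2=0
after ADD r5, r5, #1: r5=12+1=13
after LDR r3, [r2]: r3=M[0]=22
after AND r5, r5, r3: r5=13&22=4
after ADD r2, r2, #4: r2=0+4=4
after ADD r1, r1, #3: r1=5+3=8
CMP r1, #23  (cmp 8,23)
BNE top: taken
after ADD r5, r5, #1: r5=4+1=5
after LDR r3, [r2]: r3=M[4]=7
after AND r5, r5, r3: r5=5&7=5
after ADD r2, r2, #4: r2=4+4=8
after ADD r1, r1, #3: r1=8+3=11
CMP r1, #23  (cmp 11,23)
BNE top: taken
after ADD r5, r5, #1: r5=5+1=6
after LDR r3, [r2]: r3=M[8]=9
after AND r5, r5, r3: r5=6&9=0
after ADD r2, r2, #4: r2=8+4=12
after ADD r1, r1, #3: r1=11+3=14
CMP r1, #23  (cmp 14,23)
BNE top: taken
after ADD r5, r5, #1: r5=0+1=1
after LDR r3, [r2]: r3=M[12]=21
after AND r5, r5, r3: r5=1&21=1
after ADD r2, r2, #4: r2=12+4=16
after ADD r1, r1, #3: r1=14+3=17
CMP r1, #23  (cmp 17,23)
BNE top: taken
after ADD r5, r5, #1: r5=1+1=2
after LDR r3, [r2]: r3=M[16]=2
after AND r5, r5, r3: r5=2&2=2
after ADD r2, r2, #4: r2=16+4=20
after ADD r1, r1, #3: r1=17+3=20
CMP r1, #23  (cmp 20,23)
BNE top: taken
after ADD r5, r5, #1: r5=2+1=3
after LDR r3, [r2]: r3=M[20]=-1
after AND r5, r5, r3: r5=3&(-1)=3
after ADD r2, r2, #4: r2=20+4=24
after ADD r1, r1, #3: r1=20+3=23
CMP r1, #23  (cmp 23,23)
BNE top: not taken
after OR r5, r3, r3: r5=(-1)|(-1)=-1
STR r5, [0] → M[0]=-1
halt.
Total executed instructions: 49.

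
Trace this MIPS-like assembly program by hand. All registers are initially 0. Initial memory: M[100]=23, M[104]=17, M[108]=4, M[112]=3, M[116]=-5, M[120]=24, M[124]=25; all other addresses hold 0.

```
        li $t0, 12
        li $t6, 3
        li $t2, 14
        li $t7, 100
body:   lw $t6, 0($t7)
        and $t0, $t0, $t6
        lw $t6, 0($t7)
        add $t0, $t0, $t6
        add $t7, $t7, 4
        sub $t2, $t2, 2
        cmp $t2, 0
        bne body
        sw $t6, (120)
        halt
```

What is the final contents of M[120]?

25

li $t0, 12 → $t0=12
li $t6, 3 → $t6=3
li $t2, 14 → $t2=14
li $t7, 100 → $t7=100
lw $t6, 0($t7) → $t6=M[100]=23
and $t0, $t0, $t6 → $t0=12&23=4
lw $t6, 0($t7) → $t6=M[100]=23
add $t0, $t0, $t6 → $t0=4+23=27
add $t7, $t7, 4 → $t7=100+4=104
sub $t2, $t2, 2 → $t2=14-2=12
cmp $t2, 0  (cmp 12,0)
bne body: taken
lw $t6, 0($t7) → $t6=M[104]=17
and $t0, $t0, $t6 → $t0=27&17=17
lw $t6, 0($t7) → $t6=M[104]=17
add $t0, $t0, $t6 → $t0=17+17=34
add $t7, $t7, 4 → $t7=104+4=108
sub $t2, $t2, 2 → $t2=12-2=10
cmp $t2, 0  (cmp 10,0)
bne body: taken
lw $t6, 0($t7) → $t6=M[108]=4
and $t0, $t0, $t6 → $t0=34&4=0
lw $t6, 0($t7) → $t6=M[108]=4
add $t0, $t0, $t6 → $t0=0+4=4
add $t7, $t7, 4 → $t7=108+4=112
sub $t2, $t2, 2 → $t2=10-2=8
cmp $t2, 0  (cmp 8,0)
bne body: taken
lw $t6, 0($t7) → $t6=M[112]=3
and $t0, $t0, $t6 → $t0=4&3=0
lw $t6, 0($t7) → $t6=M[112]=3
add $t0, $t0, $t6 → $t0=0+3=3
add $t7, $t7, 4 → $t7=112+4=116
sub $t2, $t2, 2 → $t2=8-2=6
cmp $t2, 0  (cmp 6,0)
bne body: taken
lw $t6, 0($t7) → $t6=M[116]=-5
and $t0, $t0, $t6 → $t0=3&(-5)=3
lw $t6, 0($t7) → $t6=M[116]=-5
add $t0, $t0, $t6 → $t0=3+(-5)=-2
add $t7, $t7, 4 → $t7=116+4=120
sub $t2, $t2, 2 → $t2=6-2=4
cmp $t2, 0  (cmp 4,0)
bne body: taken
lw $t6, 0($t7) → $t6=M[120]=24
and $t0, $t0, $t6 → $t0=(-2)&24=24
lw $t6, 0($t7) → $t6=M[120]=24
add $t0, $t0, $t6 → $t0=24+24=48
add $t7, $t7, 4 → $t7=120+4=124
sub $t2, $t2, 2 → $t2=4-2=2
cmp $t2, 0  (cmp 2,0)
bne body: taken
lw $t6, 0($t7) → $t6=M[124]=25
and $t0, $t0, $t6 → $t0=48&25=16
lw $t6, 0($t7) → $t6=M[124]=25
add $t0, $t0, $t6 → $t0=16+25=41
add $t7, $t7, 4 → $t7=124+4=128
sub $t2, $t2, 2 → $t2=2-2=0
cmp $t2, 0  (cmp 0,0)
bne body: not taken
sw $t6, (120) → M[120]=25
halt.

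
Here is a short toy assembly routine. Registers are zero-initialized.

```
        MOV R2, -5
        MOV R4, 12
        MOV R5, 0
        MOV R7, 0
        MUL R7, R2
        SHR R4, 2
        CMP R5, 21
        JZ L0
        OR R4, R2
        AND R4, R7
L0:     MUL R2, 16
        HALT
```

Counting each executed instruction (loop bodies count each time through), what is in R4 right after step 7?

MOV R2, -5 → R2=-5
MOV R4, 12 → R4=12
MOV R5, 0 → R5=0
MOV R7, 0 → R7=0
MUL R7, R2 → R7=0*(-5)=0
SHR R4, 2 → R4=12>>2=3
CMP R5, 21  (cmp 0,21)
After step 7: R4 = 3.

3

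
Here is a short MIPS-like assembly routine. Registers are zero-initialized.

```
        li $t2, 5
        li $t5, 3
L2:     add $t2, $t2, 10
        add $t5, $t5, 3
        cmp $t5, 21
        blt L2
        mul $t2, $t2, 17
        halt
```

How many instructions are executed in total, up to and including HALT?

$t2=5
$t5=3
$t2=5+10=15
$t5=3+3=6
cmp $t5, 21  (cmp 6,21)
blt L2: taken
$t2=15+10=25
$t5=6+3=9
cmp $t5, 21  (cmp 9,21)
blt L2: taken
$t2=25+10=35
$t5=9+3=12
cmp $t5, 21  (cmp 12,21)
blt L2: taken
$t2=35+10=45
$t5=12+3=15
cmp $t5, 21  (cmp 15,21)
blt L2: taken
$t2=45+10=55
$t5=15+3=18
cmp $t5, 21  (cmp 18,21)
blt L2: taken
$t2=55+10=65
$t5=18+3=21
cmp $t5, 21  (cmp 21,21)
blt L2: not taken
$t2=65*17=1105
halt.
Total executed instructions: 28.

28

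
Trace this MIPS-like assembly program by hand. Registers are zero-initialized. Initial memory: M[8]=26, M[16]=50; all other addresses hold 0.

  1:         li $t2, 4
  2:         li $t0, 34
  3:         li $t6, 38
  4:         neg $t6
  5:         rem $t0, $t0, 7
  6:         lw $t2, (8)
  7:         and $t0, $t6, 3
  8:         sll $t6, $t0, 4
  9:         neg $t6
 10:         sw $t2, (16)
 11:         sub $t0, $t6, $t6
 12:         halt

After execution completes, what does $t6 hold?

li $t2, 4 → $t2=4
li $t0, 34 → $t0=34
li $t6, 38 → $t6=38
neg $t6 → $t6=-(38)=-38
rem $t0, $t0, 7 → $t0=34%7=6
lw $t2, (8) → $t2=M[8]=26
and $t0, $t6, 3 → $t0=(-38)&3=2
sll $t6, $t0, 4 → $t6=2<<4=32
neg $t6 → $t6=-(32)=-32
sw $t2, (16) → M[16]=26
sub $t0, $t6, $t6 → $t0=(-32)-(-32)=0
halt.

-32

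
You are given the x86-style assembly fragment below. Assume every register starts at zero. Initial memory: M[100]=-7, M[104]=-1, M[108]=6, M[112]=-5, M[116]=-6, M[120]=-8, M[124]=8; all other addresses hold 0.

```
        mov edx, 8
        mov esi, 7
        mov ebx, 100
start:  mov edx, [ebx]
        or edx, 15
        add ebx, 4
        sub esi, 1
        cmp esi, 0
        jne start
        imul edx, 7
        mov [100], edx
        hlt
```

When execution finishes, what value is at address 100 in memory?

105

mov edx, 8 → edx=8
mov esi, 7 → esi=7
mov ebx, 100 → ebx=100
mov edx, [ebx] → edx=M[100]=-7
or edx, 15 → edx=(-7)|15=-1
add ebx, 4 → ebx=100+4=104
sub esi, 1 → esi=7-1=6
cmp esi, 0  (cmp 6,0)
jne start: taken
mov edx, [ebx] → edx=M[104]=-1
or edx, 15 → edx=(-1)|15=-1
add ebx, 4 → ebx=104+4=108
sub esi, 1 → esi=6-1=5
cmp esi, 0  (cmp 5,0)
jne start: taken
mov edx, [ebx] → edx=M[108]=6
or edx, 15 → edx=6|15=15
add ebx, 4 → ebx=108+4=112
sub esi, 1 → esi=5-1=4
cmp esi, 0  (cmp 4,0)
jne start: taken
mov edx, [ebx] → edx=M[112]=-5
or edx, 15 → edx=(-5)|15=-1
add ebx, 4 → ebx=112+4=116
sub esi, 1 → esi=4-1=3
cmp esi, 0  (cmp 3,0)
jne start: taken
mov edx, [ebx] → edx=M[116]=-6
or edx, 15 → edx=(-6)|15=-1
add ebx, 4 → ebx=116+4=120
sub esi, 1 → esi=3-1=2
cmp esi, 0  (cmp 2,0)
jne start: taken
mov edx, [ebx] → edx=M[120]=-8
or edx, 15 → edx=(-8)|15=-1
add ebx, 4 → ebx=120+4=124
sub esi, 1 → esi=2-1=1
cmp esi, 0  (cmp 1,0)
jne start: taken
mov edx, [ebx] → edx=M[124]=8
or edx, 15 → edx=8|15=15
add ebx, 4 → ebx=124+4=128
sub esi, 1 → esi=1-1=0
cmp esi, 0  (cmp 0,0)
jne start: not taken
imul edx, 7 → edx=15*7=105
mov [100], edx → M[100]=105
halt.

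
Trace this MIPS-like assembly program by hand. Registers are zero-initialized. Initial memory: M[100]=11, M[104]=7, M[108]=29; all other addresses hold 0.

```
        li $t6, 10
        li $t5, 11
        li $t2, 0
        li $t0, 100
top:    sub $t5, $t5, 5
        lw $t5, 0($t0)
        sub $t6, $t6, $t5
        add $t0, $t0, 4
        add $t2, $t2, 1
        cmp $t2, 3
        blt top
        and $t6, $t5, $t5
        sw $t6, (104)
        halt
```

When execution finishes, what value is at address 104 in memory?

29

li $t6, 10 → $t6=10
li $t5, 11 → $t5=11
li $t2, 0 → $t2=0
li $t0, 100 → $t0=100
sub $t5, $t5, 5 → $t5=11-5=6
lw $t5, 0($t0) → $t5=M[100]=11
sub $t6, $t6, $t5 → $t6=10-11=-1
add $t0, $t0, 4 → $t0=100+4=104
add $t2, $t2, 1 → $t2=0+1=1
cmp $t2, 3  (cmp 1,3)
blt top: taken
sub $t5, $t5, 5 → $t5=11-5=6
lw $t5, 0($t0) → $t5=M[104]=7
sub $t6, $t6, $t5 → $t6=(-1)-7=-8
add $t0, $t0, 4 → $t0=104+4=108
add $t2, $t2, 1 → $t2=1+1=2
cmp $t2, 3  (cmp 2,3)
blt top: taken
sub $t5, $t5, 5 → $t5=7-5=2
lw $t5, 0($t0) → $t5=M[108]=29
sub $t6, $t6, $t5 → $t6=(-8)-29=-37
add $t0, $t0, 4 → $t0=108+4=112
add $t2, $t2, 1 → $t2=2+1=3
cmp $t2, 3  (cmp 3,3)
blt top: not taken
and $t6, $t5, $t5 → $t6=29&29=29
sw $t6, (104) → M[104]=29
halt.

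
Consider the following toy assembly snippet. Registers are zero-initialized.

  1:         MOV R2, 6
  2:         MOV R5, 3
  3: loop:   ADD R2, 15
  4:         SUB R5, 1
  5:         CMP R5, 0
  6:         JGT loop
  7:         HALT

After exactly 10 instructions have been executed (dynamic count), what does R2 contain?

36

after MOV R2, 6: R2=6
after MOV R5, 3: R5=3
after ADD R2, 15: R2=6+15=21
after SUB R5, 1: R5=3-1=2
CMP R5, 0  (cmp 2,0)
JGT loop: taken
after ADD R2, 15: R2=21+15=36
after SUB R5, 1: R5=2-1=1
CMP R5, 0  (cmp 1,0)
JGT loop: taken
After step 10: R2 = 36.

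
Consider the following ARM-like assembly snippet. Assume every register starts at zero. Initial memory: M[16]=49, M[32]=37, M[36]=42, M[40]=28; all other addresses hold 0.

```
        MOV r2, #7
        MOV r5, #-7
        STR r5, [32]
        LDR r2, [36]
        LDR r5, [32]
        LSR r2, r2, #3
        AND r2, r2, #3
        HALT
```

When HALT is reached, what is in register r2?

1

r2=7
r5=-7
STR r5, [32] → M[32]=-7
r2=M[36]=42
r5=M[32]=-7
r2=42>>3=5
r2=5&3=1
halt.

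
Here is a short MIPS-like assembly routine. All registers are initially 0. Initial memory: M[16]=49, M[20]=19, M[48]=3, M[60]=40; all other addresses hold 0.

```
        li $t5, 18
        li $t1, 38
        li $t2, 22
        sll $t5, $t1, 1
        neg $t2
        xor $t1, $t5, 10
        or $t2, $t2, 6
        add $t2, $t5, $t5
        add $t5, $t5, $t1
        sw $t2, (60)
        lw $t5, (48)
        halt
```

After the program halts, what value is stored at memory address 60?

152

li $t5, 18 → $t5=18
li $t1, 38 → $t1=38
li $t2, 22 → $t2=22
sll $t5, $t1, 1 → $t5=38<<1=76
neg $t2 → $t2=-(22)=-22
xor $t1, $t5, 10 → $t1=76^10=70
or $t2, $t2, 6 → $t2=(-22)|6=-18
add $t2, $t5, $t5 → $t2=76+76=152
add $t5, $t5, $t1 → $t5=76+70=146
sw $t2, (60) → M[60]=152
lw $t5, (48) → $t5=M[48]=3
halt.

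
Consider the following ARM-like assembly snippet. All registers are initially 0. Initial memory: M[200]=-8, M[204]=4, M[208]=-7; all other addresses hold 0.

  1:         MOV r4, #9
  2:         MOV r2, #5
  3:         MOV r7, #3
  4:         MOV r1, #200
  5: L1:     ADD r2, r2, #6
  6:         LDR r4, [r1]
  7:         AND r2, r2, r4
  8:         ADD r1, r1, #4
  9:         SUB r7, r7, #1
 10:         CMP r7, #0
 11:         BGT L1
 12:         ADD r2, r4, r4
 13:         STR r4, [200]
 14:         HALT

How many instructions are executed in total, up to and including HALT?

28

r4=9
r2=5
r7=3
r1=200
r2=5+6=11
r4=M[200]=-8
r2=11&(-8)=8
r1=200+4=204
r7=3-1=2
CMP r7, #0  (cmp 2,0)
BGT L1: taken
r2=8+6=14
r4=M[204]=4
r2=14&4=4
r1=204+4=208
r7=2-1=1
CMP r7, #0  (cmp 1,0)
BGT L1: taken
r2=4+6=10
r4=M[208]=-7
r2=10&(-7)=8
r1=208+4=212
r7=1-1=0
CMP r7, #0  (cmp 0,0)
BGT L1: not taken
r2=(-7)+(-7)=-14
STR r4, [200] → M[200]=-7
halt.
Total executed instructions: 28.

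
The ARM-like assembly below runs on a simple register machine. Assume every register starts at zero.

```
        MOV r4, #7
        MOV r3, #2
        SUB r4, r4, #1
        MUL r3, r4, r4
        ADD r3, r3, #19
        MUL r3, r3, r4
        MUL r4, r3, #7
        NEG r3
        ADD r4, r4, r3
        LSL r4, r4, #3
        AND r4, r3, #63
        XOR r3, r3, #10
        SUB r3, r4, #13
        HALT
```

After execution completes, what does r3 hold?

41

after MOV r4, #7: r4=7
after MOV r3, #2: r3=2
after SUB r4, r4, #1: r4=7-1=6
after MUL r3, r4, r4: r3=6*6=36
after ADD r3, r3, #19: r3=36+19=55
after MUL r3, r3, r4: r3=55*6=330
after MUL r4, r3, #7: r4=330*7=2310
after NEG r3: r3=-(330)=-330
after ADD r4, r4, r3: r4=2310+(-330)=1980
after LSL r4, r4, #3: r4=1980<<3=15840
after AND r4, r3, #63: r4=(-330)&63=54
after XOR r3, r3, #10: r3=(-330)^10=-324
after SUB r3, r4, #13: r3=54-13=41
halt.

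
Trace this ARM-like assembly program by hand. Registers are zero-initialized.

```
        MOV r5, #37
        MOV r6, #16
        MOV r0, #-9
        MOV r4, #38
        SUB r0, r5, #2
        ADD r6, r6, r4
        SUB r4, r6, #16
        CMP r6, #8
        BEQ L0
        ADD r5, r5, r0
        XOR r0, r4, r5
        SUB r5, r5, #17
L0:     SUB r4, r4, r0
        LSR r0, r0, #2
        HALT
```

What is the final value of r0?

27

MOV r5, #37 → r5=37
MOV r6, #16 → r6=16
MOV r0, #-9 → r0=-9
MOV r4, #38 → r4=38
SUB r0, r5, #2 → r0=37-2=35
ADD r6, r6, r4 → r6=16+38=54
SUB r4, r6, #16 → r4=54-16=38
CMP r6, #8  (cmp 54,8)
BEQ L0: not taken
ADD r5, r5, r0 → r5=37+35=72
XOR r0, r4, r5 → r0=38^72=110
SUB r5, r5, #17 → r5=72-17=55
SUB r4, r4, r0 → r4=38-110=-72
LSR r0, r0, #2 → r0=110>>2=27
halt.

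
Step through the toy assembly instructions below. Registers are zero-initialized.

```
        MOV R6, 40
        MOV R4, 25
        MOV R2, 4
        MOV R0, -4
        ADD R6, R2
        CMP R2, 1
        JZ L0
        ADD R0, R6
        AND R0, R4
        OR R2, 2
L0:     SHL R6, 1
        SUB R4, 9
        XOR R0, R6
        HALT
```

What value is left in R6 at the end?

after MOV R6, 40: R6=40
after MOV R4, 25: R4=25
after MOV R2, 4: R2=4
after MOV R0, -4: R0=-4
after ADD R6, R2: R6=40+4=44
CMP R2, 1  (cmp 4,1)
JZ L0: not taken
after ADD R0, R6: R0=(-4)+44=40
after AND R0, R4: R0=40&25=8
after OR R2, 2: R2=4|2=6
after SHL R6, 1: R6=44<<1=88
after SUB R4, 9: R4=25-9=16
after XOR R0, R6: R0=8^88=80
halt.

88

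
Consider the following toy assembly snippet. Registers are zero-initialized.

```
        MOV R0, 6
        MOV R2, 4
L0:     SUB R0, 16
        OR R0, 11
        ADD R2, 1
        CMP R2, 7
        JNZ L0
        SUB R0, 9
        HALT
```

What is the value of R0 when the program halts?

-42

R0=6
R2=4
R0=6-16=-10
R0=(-10)|11=-1
R2=4+1=5
CMP R2, 7  (cmp 5,7)
JNZ L0: taken
R0=(-1)-16=-17
R0=(-17)|11=-17
R2=5+1=6
CMP R2, 7  (cmp 6,7)
JNZ L0: taken
R0=(-17)-16=-33
R0=(-33)|11=-33
R2=6+1=7
CMP R2, 7  (cmp 7,7)
JNZ L0: not taken
R0=(-33)-9=-42
halt.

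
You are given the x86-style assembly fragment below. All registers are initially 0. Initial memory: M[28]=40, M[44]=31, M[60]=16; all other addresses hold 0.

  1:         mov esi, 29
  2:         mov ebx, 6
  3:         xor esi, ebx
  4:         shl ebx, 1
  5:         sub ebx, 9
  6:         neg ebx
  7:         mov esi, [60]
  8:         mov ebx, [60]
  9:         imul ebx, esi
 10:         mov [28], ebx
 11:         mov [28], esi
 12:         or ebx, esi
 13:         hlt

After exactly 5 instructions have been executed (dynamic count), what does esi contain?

27

esi=29
ebx=6
esi=29^6=27
ebx=6<<1=12
ebx=12-9=3
After step 5: esi = 27.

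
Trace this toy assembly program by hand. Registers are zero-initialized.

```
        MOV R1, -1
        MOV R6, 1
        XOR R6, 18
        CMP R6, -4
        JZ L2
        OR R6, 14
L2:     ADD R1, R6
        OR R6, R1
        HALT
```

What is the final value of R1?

R1=-1
R6=1
R6=1^18=19
CMP R6, -4  (cmp 19,-4)
JZ L2: not taken
R6=19|14=31
R1=(-1)+31=30
R6=31|30=31
halt.

30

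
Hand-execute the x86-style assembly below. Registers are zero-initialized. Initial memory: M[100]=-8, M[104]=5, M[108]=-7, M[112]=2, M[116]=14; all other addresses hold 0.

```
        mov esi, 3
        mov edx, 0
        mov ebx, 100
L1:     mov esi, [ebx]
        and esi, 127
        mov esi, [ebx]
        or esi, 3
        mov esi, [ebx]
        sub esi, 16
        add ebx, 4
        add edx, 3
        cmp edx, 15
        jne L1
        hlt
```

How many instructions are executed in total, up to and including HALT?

54

mov esi, 3 → esi=3
mov edx, 0 → edx=0
mov ebx, 100 → ebx=100
mov esi, [ebx] → esi=M[100]=-8
and esi, 127 → esi=(-8)&127=120
mov esi, [ebx] → esi=M[100]=-8
or esi, 3 → esi=(-8)|3=-5
mov esi, [ebx] → esi=M[100]=-8
sub esi, 16 → esi=(-8)-16=-24
add ebx, 4 → ebx=100+4=104
add edx, 3 → edx=0+3=3
cmp edx, 15  (cmp 3,15)
jne L1: taken
mov esi, [ebx] → esi=M[104]=5
and esi, 127 → esi=5&127=5
mov esi, [ebx] → esi=M[104]=5
or esi, 3 → esi=5|3=7
mov esi, [ebx] → esi=M[104]=5
sub esi, 16 → esi=5-16=-11
add ebx, 4 → ebx=104+4=108
add edx, 3 → edx=3+3=6
cmp edx, 15  (cmp 6,15)
jne L1: taken
mov esi, [ebx] → esi=M[108]=-7
and esi, 127 → esi=(-7)&127=121
mov esi, [ebx] → esi=M[108]=-7
or esi, 3 → esi=(-7)|3=-5
mov esi, [ebx] → esi=M[108]=-7
sub esi, 16 → esi=(-7)-16=-23
add ebx, 4 → ebx=108+4=112
add edx, 3 → edx=6+3=9
cmp edx, 15  (cmp 9,15)
jne L1: taken
mov esi, [ebx] → esi=M[112]=2
and esi, 127 → esi=2&127=2
mov esi, [ebx] → esi=M[112]=2
or esi, 3 → esi=2|3=3
mov esi, [ebx] → esi=M[112]=2
sub esi, 16 → esi=2-16=-14
add ebx, 4 → ebx=112+4=116
add edx, 3 → edx=9+3=12
cmp edx, 15  (cmp 12,15)
jne L1: taken
mov esi, [ebx] → esi=M[116]=14
and esi, 127 → esi=14&127=14
mov esi, [ebx] → esi=M[116]=14
or esi, 3 → esi=14|3=15
mov esi, [ebx] → esi=M[116]=14
sub esi, 16 → esi=14-16=-2
add ebx, 4 → ebx=116+4=120
add edx, 3 → edx=12+3=15
cmp edx, 15  (cmp 15,15)
jne L1: not taken
halt.
Total executed instructions: 54.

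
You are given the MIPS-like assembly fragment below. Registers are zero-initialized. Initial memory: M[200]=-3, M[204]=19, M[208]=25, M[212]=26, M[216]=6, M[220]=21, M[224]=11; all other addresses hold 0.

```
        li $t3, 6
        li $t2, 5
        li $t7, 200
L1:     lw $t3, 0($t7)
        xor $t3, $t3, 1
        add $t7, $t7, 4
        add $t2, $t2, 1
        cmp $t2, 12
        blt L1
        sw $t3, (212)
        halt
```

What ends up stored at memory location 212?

10

after li $t3, 6: $t3=6
after li $t2, 5: $t2=5
after li $t7, 200: $t7=200
after lw $t3, 0($t7): $t3=M[200]=-3
after xor $t3, $t3, 1: $t3=(-3)^1=-4
after add $t7, $t7, 4: $t7=200+4=204
after add $t2, $t2, 1: $t2=5+1=6
cmp $t2, 12  (cmp 6,12)
blt L1: taken
after lw $t3, 0($t7): $t3=M[204]=19
after xor $t3, $t3, 1: $t3=19^1=18
after add $t7, $t7, 4: $t7=204+4=208
after add $t2, $t2, 1: $t2=6+1=7
cmp $t2, 12  (cmp 7,12)
blt L1: taken
after lw $t3, 0($t7): $t3=M[208]=25
after xor $t3, $t3, 1: $t3=25^1=24
after add $t7, $t7, 4: $t7=208+4=212
after add $t2, $t2, 1: $t2=7+1=8
cmp $t2, 12  (cmp 8,12)
blt L1: taken
after lw $t3, 0($t7): $t3=M[212]=26
after xor $t3, $t3, 1: $t3=26^1=27
after add $t7, $t7, 4: $t7=212+4=216
after add $t2, $t2, 1: $t2=8+1=9
cmp $t2, 12  (cmp 9,12)
blt L1: taken
after lw $t3, 0($t7): $t3=M[216]=6
after xor $t3, $t3, 1: $t3=6^1=7
after add $t7, $t7, 4: $t7=216+4=220
after add $t2, $t2, 1: $t2=9+1=10
cmp $t2, 12  (cmp 10,12)
blt L1: taken
after lw $t3, 0($t7): $t3=M[220]=21
after xor $t3, $t3, 1: $t3=21^1=20
after add $t7, $t7, 4: $t7=220+4=224
after add $t2, $t2, 1: $t2=10+1=11
cmp $t2, 12  (cmp 11,12)
blt L1: taken
after lw $t3, 0($t7): $t3=M[224]=11
after xor $t3, $t3, 1: $t3=11^1=10
after add $t7, $t7, 4: $t7=224+4=228
after add $t2, $t2, 1: $t2=11+1=12
cmp $t2, 12  (cmp 12,12)
blt L1: not taken
sw $t3, (212) → M[212]=10
halt.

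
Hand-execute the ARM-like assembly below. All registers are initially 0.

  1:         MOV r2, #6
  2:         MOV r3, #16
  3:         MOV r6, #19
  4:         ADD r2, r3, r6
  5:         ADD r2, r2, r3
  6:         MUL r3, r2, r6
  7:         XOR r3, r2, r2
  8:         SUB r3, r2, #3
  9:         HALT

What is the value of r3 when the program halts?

48

MOV r2, #6 → r2=6
MOV r3, #16 → r3=16
MOV r6, #19 → r6=19
ADD r2, r3, r6 → r2=16+19=35
ADD r2, r2, r3 → r2=35+16=51
MUL r3, r2, r6 → r3=51*19=969
XOR r3, r2, r2 → r3=51^51=0
SUB r3, r2, #3 → r3=51-3=48
halt.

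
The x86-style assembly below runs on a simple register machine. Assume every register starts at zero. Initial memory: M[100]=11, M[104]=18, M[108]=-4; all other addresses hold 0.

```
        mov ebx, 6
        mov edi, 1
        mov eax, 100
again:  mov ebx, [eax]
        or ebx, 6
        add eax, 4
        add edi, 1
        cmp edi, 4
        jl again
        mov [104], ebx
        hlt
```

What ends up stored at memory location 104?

after mov ebx, 6: ebx=6
after mov edi, 1: edi=1
after mov eax, 100: eax=100
after mov ebx, [eax]: ebx=M[100]=11
after or ebx, 6: ebx=11|6=15
after add eax, 4: eax=100+4=104
after add edi, 1: edi=1+1=2
cmp edi, 4  (cmp 2,4)
jl again: taken
after mov ebx, [eax]: ebx=M[104]=18
after or ebx, 6: ebx=18|6=22
after add eax, 4: eax=104+4=108
after add edi, 1: edi=2+1=3
cmp edi, 4  (cmp 3,4)
jl again: taken
after mov ebx, [eax]: ebx=M[108]=-4
after or ebx, 6: ebx=(-4)|6=-2
after add eax, 4: eax=108+4=112
after add edi, 1: edi=3+1=4
cmp edi, 4  (cmp 4,4)
jl again: not taken
mov [104], ebx → M[104]=-2
halt.

-2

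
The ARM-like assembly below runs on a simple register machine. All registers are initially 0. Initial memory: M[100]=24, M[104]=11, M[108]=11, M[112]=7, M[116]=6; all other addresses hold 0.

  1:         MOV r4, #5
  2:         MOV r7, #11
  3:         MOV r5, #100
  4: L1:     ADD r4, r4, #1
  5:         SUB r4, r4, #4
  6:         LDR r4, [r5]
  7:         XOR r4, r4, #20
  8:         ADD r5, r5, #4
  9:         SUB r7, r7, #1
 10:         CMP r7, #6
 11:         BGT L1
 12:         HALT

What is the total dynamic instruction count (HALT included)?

44

after MOV r4, #5: r4=5
after MOV r7, #11: r7=11
after MOV r5, #100: r5=100
after ADD r4, r4, #1: r4=5+1=6
after SUB r4, r4, #4: r4=6-4=2
after LDR r4, [r5]: r4=M[100]=24
after XOR r4, r4, #20: r4=24^20=12
after ADD r5, r5, #4: r5=100+4=104
after SUB r7, r7, #1: r7=11-1=10
CMP r7, #6  (cmp 10,6)
BGT L1: taken
after ADD r4, r4, #1: r4=12+1=13
after SUB r4, r4, #4: r4=13-4=9
after LDR r4, [r5]: r4=M[104]=11
after XOR r4, r4, #20: r4=11^20=31
after ADD r5, r5, #4: r5=104+4=108
after SUB r7, r7, #1: r7=10-1=9
CMP r7, #6  (cmp 9,6)
BGT L1: taken
after ADD r4, r4, #1: r4=31+1=32
after SUB r4, r4, #4: r4=32-4=28
after LDR r4, [r5]: r4=M[108]=11
after XOR r4, r4, #20: r4=11^20=31
after ADD r5, r5, #4: r5=108+4=112
after SUB r7, r7, #1: r7=9-1=8
CMP r7, #6  (cmp 8,6)
BGT L1: taken
after ADD r4, r4, #1: r4=31+1=32
after SUB r4, r4, #4: r4=32-4=28
after LDR r4, [r5]: r4=M[112]=7
after XOR r4, r4, #20: r4=7^20=19
after ADD r5, r5, #4: r5=112+4=116
after SUB r7, r7, #1: r7=8-1=7
CMP r7, #6  (cmp 7,6)
BGT L1: taken
after ADD r4, r4, #1: r4=19+1=20
after SUB r4, r4, #4: r4=20-4=16
after LDR r4, [r5]: r4=M[116]=6
after XOR r4, r4, #20: r4=6^20=18
after ADD r5, r5, #4: r5=116+4=120
after SUB r7, r7, #1: r7=7-1=6
CMP r7, #6  (cmp 6,6)
BGT L1: not taken
halt.
Total executed instructions: 44.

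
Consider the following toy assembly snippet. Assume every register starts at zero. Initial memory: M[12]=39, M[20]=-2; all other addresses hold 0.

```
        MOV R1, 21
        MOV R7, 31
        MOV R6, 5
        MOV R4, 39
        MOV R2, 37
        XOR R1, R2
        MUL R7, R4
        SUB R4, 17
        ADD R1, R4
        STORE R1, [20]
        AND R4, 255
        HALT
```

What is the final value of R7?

MOV R1, 21 → R1=21
MOV R7, 31 → R7=31
MOV R6, 5 → R6=5
MOV R4, 39 → R4=39
MOV R2, 37 → R2=37
XOR R1, R2 → R1=21^37=48
MUL R7, R4 → R7=31*39=1209
SUB R4, 17 → R4=39-17=22
ADD R1, R4 → R1=48+22=70
STORE R1, [20] → M[20]=70
AND R4, 255 → R4=22&255=22
halt.

1209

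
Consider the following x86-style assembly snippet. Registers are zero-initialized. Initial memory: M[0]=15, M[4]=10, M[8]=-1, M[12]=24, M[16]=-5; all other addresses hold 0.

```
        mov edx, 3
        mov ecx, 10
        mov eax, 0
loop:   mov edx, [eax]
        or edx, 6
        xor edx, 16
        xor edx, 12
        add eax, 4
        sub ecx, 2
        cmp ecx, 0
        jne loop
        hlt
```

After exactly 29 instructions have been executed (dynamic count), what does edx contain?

edx=3
ecx=10
eax=0
edx=M[0]=15
edx=15|6=15
edx=15^16=31
edx=31^12=19
eax=0+4=4
ecx=10-2=8
cmp ecx, 0  (cmp 8,0)
jne loop: taken
edx=M[4]=10
edx=10|6=14
edx=14^16=30
edx=30^12=18
eax=4+4=8
ecx=8-2=6
cmp ecx, 0  (cmp 6,0)
jne loop: taken
edx=M[8]=-1
edx=(-1)|6=-1
edx=(-1)^16=-17
edx=(-17)^12=-29
eax=8+4=12
ecx=6-2=4
cmp ecx, 0  (cmp 4,0)
jne loop: taken
edx=M[12]=24
edx=24|6=30
After step 29: edx = 30.

30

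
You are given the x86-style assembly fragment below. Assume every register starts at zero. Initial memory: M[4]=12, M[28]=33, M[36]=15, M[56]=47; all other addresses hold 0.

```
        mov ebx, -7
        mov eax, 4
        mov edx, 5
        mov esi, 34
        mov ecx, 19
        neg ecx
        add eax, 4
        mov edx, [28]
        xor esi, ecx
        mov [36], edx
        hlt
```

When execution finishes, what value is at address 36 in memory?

33

ebx=-7
eax=4
edx=5
esi=34
ecx=19
ecx=-(19)=-19
eax=4+4=8
edx=M[28]=33
esi=34^(-19)=-49
mov [36], edx → M[36]=33
halt.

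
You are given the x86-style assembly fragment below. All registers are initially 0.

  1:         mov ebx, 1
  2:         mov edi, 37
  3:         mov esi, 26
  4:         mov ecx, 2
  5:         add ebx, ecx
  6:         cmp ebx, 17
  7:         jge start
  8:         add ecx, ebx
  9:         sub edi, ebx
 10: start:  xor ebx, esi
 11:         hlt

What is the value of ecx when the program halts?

after mov ebx, 1: ebx=1
after mov edi, 37: edi=37
after mov esi, 26: esi=26
after mov ecx, 2: ecx=2
after add ebx, ecx: ebx=1+2=3
cmp ebx, 17  (cmp 3,17)
jge start: not taken
after add ecx, ebx: ecx=2+3=5
after sub edi, ebx: edi=37-3=34
after xor ebx, esi: ebx=3^26=25
halt.

5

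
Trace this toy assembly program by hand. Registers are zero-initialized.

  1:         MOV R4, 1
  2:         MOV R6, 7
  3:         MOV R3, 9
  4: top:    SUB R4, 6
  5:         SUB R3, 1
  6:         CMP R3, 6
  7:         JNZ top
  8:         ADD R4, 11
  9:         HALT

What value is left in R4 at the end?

after MOV R4, 1: R4=1
after MOV R6, 7: R6=7
after MOV R3, 9: R3=9
after SUB R4, 6: R4=1-6=-5
after SUB R3, 1: R3=9-1=8
CMP R3, 6  (cmp 8,6)
JNZ top: taken
after SUB R4, 6: R4=(-5)-6=-11
after SUB R3, 1: R3=8-1=7
CMP R3, 6  (cmp 7,6)
JNZ top: taken
after SUB R4, 6: R4=(-11)-6=-17
after SUB R3, 1: R3=7-1=6
CMP R3, 6  (cmp 6,6)
JNZ top: not taken
after ADD R4, 11: R4=(-17)+11=-6
halt.

-6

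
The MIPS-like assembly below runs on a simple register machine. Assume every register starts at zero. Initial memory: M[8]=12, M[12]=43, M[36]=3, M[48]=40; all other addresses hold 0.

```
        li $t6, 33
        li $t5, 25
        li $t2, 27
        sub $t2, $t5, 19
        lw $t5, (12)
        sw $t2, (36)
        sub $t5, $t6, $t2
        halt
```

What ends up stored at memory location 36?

after li $t6, 33: $t6=33
after li $t5, 25: $t5=25
after li $t2, 27: $t2=27
after sub $t2, $t5, 19: $t2=25-19=6
after lw $t5, (12): $t5=M[12]=43
sw $t2, (36) → M[36]=6
after sub $t5, $t6, $t2: $t5=33-6=27
halt.

6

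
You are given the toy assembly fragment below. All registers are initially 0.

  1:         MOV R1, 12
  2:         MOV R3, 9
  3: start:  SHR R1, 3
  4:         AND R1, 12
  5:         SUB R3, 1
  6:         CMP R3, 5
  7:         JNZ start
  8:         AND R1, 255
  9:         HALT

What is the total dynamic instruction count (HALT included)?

R1=12
R3=9
R1=12>>3=1
R1=1&12=0
R3=9-1=8
CMP R3, 5  (cmp 8,5)
JNZ start: taken
R1=0>>3=0
R1=0&12=0
R3=8-1=7
CMP R3, 5  (cmp 7,5)
JNZ start: taken
R1=0>>3=0
R1=0&12=0
R3=7-1=6
CMP R3, 5  (cmp 6,5)
JNZ start: taken
R1=0>>3=0
R1=0&12=0
R3=6-1=5
CMP R3, 5  (cmp 5,5)
JNZ start: not taken
R1=0&255=0
halt.
Total executed instructions: 24.

24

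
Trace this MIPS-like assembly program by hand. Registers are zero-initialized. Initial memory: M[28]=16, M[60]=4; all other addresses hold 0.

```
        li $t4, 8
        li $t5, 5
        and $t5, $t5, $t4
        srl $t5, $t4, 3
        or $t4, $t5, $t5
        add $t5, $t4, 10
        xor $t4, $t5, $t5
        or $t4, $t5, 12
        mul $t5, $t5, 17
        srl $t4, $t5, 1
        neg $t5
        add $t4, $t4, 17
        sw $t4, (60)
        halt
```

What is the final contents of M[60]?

110

$t4=8
$t5=5
$t5=5&8=0
$t5=8>>3=1
$t4=1|1=1
$t5=1+10=11
$t4=11^11=0
$t4=11|12=15
$t5=11*17=187
$t4=187>>1=93
$t5=-(187)=-187
$t4=93+17=110
sw $t4, (60) → M[60]=110
halt.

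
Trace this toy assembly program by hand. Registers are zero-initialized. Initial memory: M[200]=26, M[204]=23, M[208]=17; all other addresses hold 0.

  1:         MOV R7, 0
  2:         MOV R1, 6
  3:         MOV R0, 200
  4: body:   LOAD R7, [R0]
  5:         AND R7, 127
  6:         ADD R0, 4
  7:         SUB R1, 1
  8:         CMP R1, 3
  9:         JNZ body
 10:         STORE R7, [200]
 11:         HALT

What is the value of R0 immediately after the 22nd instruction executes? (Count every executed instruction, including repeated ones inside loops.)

212

R7=0
R1=6
R0=200
R7=M[200]=26
R7=26&127=26
R0=200+4=204
R1=6-1=5
CMP R1, 3  (cmp 5,3)
JNZ body: taken
R7=M[204]=23
R7=23&127=23
R0=204+4=208
R1=5-1=4
CMP R1, 3  (cmp 4,3)
JNZ body: taken
R7=M[208]=17
R7=17&127=17
R0=208+4=212
R1=4-1=3
CMP R1, 3  (cmp 3,3)
JNZ body: not taken
STORE R7, [200] → M[200]=17
After step 22: R0 = 212.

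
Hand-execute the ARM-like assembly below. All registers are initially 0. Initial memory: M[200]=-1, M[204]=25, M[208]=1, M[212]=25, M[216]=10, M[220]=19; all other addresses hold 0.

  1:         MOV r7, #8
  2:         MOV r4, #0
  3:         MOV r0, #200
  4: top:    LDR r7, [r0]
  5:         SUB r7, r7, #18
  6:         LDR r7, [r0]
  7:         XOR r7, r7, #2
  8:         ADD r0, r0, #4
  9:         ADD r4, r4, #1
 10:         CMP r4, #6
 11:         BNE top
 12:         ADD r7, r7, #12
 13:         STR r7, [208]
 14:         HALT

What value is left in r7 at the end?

29

after MOV r7, #8: r7=8
after MOV r4, #0: r4=0
after MOV r0, #200: r0=200
after LDR r7, [r0]: r7=M[200]=-1
after SUB r7, r7, #18: r7=(-1)-18=-19
after LDR r7, [r0]: r7=M[200]=-1
after XOR r7, r7, #2: r7=(-1)^2=-3
after ADD r0, r0, #4: r0=200+4=204
after ADD r4, r4, #1: r4=0+1=1
CMP r4, #6  (cmp 1,6)
BNE top: taken
after LDR r7, [r0]: r7=M[204]=25
after SUB r7, r7, #18: r7=25-18=7
after LDR r7, [r0]: r7=M[204]=25
after XOR r7, r7, #2: r7=25^2=27
after ADD r0, r0, #4: r0=204+4=208
after ADD r4, r4, #1: r4=1+1=2
CMP r4, #6  (cmp 2,6)
BNE top: taken
after LDR r7, [r0]: r7=M[208]=1
after SUB r7, r7, #18: r7=1-18=-17
after LDR r7, [r0]: r7=M[208]=1
after XOR r7, r7, #2: r7=1^2=3
after ADD r0, r0, #4: r0=208+4=212
after ADD r4, r4, #1: r4=2+1=3
CMP r4, #6  (cmp 3,6)
BNE top: taken
after LDR r7, [r0]: r7=M[212]=25
after SUB r7, r7, #18: r7=25-18=7
after LDR r7, [r0]: r7=M[212]=25
after XOR r7, r7, #2: r7=25^2=27
after ADD r0, r0, #4: r0=212+4=216
after ADD r4, r4, #1: r4=3+1=4
CMP r4, #6  (cmp 4,6)
BNE top: taken
after LDR r7, [r0]: r7=M[216]=10
after SUB r7, r7, #18: r7=10-18=-8
after LDR r7, [r0]: r7=M[216]=10
after XOR r7, r7, #2: r7=10^2=8
after ADD r0, r0, #4: r0=216+4=220
after ADD r4, r4, #1: r4=4+1=5
CMP r4, #6  (cmp 5,6)
BNE top: taken
after LDR r7, [r0]: r7=M[220]=19
after SUB r7, r7, #18: r7=19-18=1
after LDR r7, [r0]: r7=M[220]=19
after XOR r7, r7, #2: r7=19^2=17
after ADD r0, r0, #4: r0=220+4=224
after ADD r4, r4, #1: r4=5+1=6
CMP r4, #6  (cmp 6,6)
BNE top: not taken
after ADD r7, r7, #12: r7=17+12=29
STR r7, [208] → M[208]=29
halt.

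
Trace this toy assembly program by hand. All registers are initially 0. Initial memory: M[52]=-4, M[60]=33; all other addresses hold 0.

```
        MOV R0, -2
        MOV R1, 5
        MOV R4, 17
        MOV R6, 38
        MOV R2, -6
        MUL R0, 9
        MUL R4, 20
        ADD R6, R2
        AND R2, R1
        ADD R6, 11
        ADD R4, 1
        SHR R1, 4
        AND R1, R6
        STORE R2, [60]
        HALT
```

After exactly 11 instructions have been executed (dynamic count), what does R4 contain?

341

MOV R0, -2 → R0=-2
MOV R1, 5 → R1=5
MOV R4, 17 → R4=17
MOV R6, 38 → R6=38
MOV R2, -6 → R2=-6
MUL R0, 9 → R0=(-2)*9=-18
MUL R4, 20 → R4=17*20=340
ADD R6, R2 → R6=38+(-6)=32
AND R2, R1 → R2=(-6)&5=0
ADD R6, 11 → R6=32+11=43
ADD R4, 1 → R4=340+1=341
After step 11: R4 = 341.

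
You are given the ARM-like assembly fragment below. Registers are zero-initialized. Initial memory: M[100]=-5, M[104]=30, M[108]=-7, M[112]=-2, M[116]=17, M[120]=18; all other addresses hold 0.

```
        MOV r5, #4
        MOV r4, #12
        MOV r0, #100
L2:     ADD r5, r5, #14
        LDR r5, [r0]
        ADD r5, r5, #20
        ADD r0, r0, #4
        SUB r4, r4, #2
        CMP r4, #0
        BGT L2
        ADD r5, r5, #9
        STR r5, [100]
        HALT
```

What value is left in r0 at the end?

after MOV r5, #4: r5=4
after MOV r4, #12: r4=12
after MOV r0, #100: r0=100
after ADD r5, r5, #14: r5=4+14=18
after LDR r5, [r0]: r5=M[100]=-5
after ADD r5, r5, #20: r5=(-5)+20=15
after ADD r0, r0, #4: r0=100+4=104
after SUB r4, r4, #2: r4=12-2=10
CMP r4, #0  (cmp 10,0)
BGT L2: taken
after ADD r5, r5, #14: r5=15+14=29
after LDR r5, [r0]: r5=M[104]=30
after ADD r5, r5, #20: r5=30+20=50
after ADD r0, r0, #4: r0=104+4=108
after SUB r4, r4, #2: r4=10-2=8
CMP r4, #0  (cmp 8,0)
BGT L2: taken
after ADD r5, r5, #14: r5=50+14=64
after LDR r5, [r0]: r5=M[108]=-7
after ADD r5, r5, #20: r5=(-7)+20=13
after ADD r0, r0, #4: r0=108+4=112
after SUB r4, r4, #2: r4=8-2=6
CMP r4, #0  (cmp 6,0)
BGT L2: taken
after ADD r5, r5, #14: r5=13+14=27
after LDR r5, [r0]: r5=M[112]=-2
after ADD r5, r5, #20: r5=(-2)+20=18
after ADD r0, r0, #4: r0=112+4=116
after SUB r4, r4, #2: r4=6-2=4
CMP r4, #0  (cmp 4,0)
BGT L2: taken
after ADD r5, r5, #14: r5=18+14=32
after LDR r5, [r0]: r5=M[116]=17
after ADD r5, r5, #20: r5=17+20=37
after ADD r0, r0, #4: r0=116+4=120
after SUB r4, r4, #2: r4=4-2=2
CMP r4, #0  (cmp 2,0)
BGT L2: taken
after ADD r5, r5, #14: r5=37+14=51
after LDR r5, [r0]: r5=M[120]=18
after ADD r5, r5, #20: r5=18+20=38
after ADD r0, r0, #4: r0=120+4=124
after SUB r4, r4, #2: r4=2-2=0
CMP r4, #0  (cmp 0,0)
BGT L2: not taken
after ADD r5, r5, #9: r5=38+9=47
STR r5, [100] → M[100]=47
halt.

124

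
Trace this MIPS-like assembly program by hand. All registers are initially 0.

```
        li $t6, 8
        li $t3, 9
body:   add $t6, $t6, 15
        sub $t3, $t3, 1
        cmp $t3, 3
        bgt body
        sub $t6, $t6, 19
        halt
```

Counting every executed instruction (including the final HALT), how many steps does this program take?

after li $t6, 8: $t6=8
after li $t3, 9: $t3=9
after add $t6, $t6, 15: $t6=8+15=23
after sub $t3, $t3, 1: $t3=9-1=8
cmp $t3, 3  (cmp 8,3)
bgt body: taken
after add $t6, $t6, 15: $t6=23+15=38
after sub $t3, $t3, 1: $t3=8-1=7
cmp $t3, 3  (cmp 7,3)
bgt body: taken
after add $t6, $t6, 15: $t6=38+15=53
after sub $t3, $t3, 1: $t3=7-1=6
cmp $t3, 3  (cmp 6,3)
bgt body: taken
after add $t6, $t6, 15: $t6=53+15=68
after sub $t3, $t3, 1: $t3=6-1=5
cmp $t3, 3  (cmp 5,3)
bgt body: taken
after add $t6, $t6, 15: $t6=68+15=83
after sub $t3, $t3, 1: $t3=5-1=4
cmp $t3, 3  (cmp 4,3)
bgt body: taken
after add $t6, $t6, 15: $t6=83+15=98
after sub $t3, $t3, 1: $t3=4-1=3
cmp $t3, 3  (cmp 3,3)
bgt body: not taken
after sub $t6, $t6, 19: $t6=98-19=79
halt.
Total executed instructions: 28.

28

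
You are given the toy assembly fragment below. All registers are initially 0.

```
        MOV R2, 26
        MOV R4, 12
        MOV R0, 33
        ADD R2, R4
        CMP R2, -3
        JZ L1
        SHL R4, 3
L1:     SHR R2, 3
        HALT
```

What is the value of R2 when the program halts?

R2=26
R4=12
R0=33
R2=26+12=38
CMP R2, -3  (cmp 38,-3)
JZ L1: not taken
R4=12<<3=96
R2=38>>3=4
halt.

4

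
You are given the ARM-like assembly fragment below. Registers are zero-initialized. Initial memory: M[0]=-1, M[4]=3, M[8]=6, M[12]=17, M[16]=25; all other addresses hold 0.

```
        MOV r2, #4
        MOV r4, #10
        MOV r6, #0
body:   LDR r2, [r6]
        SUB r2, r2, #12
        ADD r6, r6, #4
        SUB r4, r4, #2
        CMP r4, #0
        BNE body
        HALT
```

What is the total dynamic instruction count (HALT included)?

34

after MOV r2, #4: r2=4
after MOV r4, #10: r4=10
after MOV r6, #0: r6=0
after LDR r2, [r6]: r2=M[0]=-1
after SUB r2, r2, #12: r2=(-1)-12=-13
after ADD r6, r6, #4: r6=0+4=4
after SUB r4, r4, #2: r4=10-2=8
CMP r4, #0  (cmp 8,0)
BNE body: taken
after LDR r2, [r6]: r2=M[4]=3
after SUB r2, r2, #12: r2=3-12=-9
after ADD r6, r6, #4: r6=4+4=8
after SUB r4, r4, #2: r4=8-2=6
CMP r4, #0  (cmp 6,0)
BNE body: taken
after LDR r2, [r6]: r2=M[8]=6
after SUB r2, r2, #12: r2=6-12=-6
after ADD r6, r6, #4: r6=8+4=12
after SUB r4, r4, #2: r4=6-2=4
CMP r4, #0  (cmp 4,0)
BNE body: taken
after LDR r2, [r6]: r2=M[12]=17
after SUB r2, r2, #12: r2=17-12=5
after ADD r6, r6, #4: r6=12+4=16
after SUB r4, r4, #2: r4=4-2=2
CMP r4, #0  (cmp 2,0)
BNE body: taken
after LDR r2, [r6]: r2=M[16]=25
after SUB r2, r2, #12: r2=25-12=13
after ADD r6, r6, #4: r6=16+4=20
after SUB r4, r4, #2: r4=2-2=0
CMP r4, #0  (cmp 0,0)
BNE body: not taken
halt.
Total executed instructions: 34.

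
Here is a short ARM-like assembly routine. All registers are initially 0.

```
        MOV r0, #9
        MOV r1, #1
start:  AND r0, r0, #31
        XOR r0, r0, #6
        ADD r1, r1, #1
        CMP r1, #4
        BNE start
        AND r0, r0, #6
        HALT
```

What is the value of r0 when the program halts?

after MOV r0, #9: r0=9
after MOV r1, #1: r1=1
after AND r0, r0, #31: r0=9&31=9
after XOR r0, r0, #6: r0=9^6=15
after ADD r1, r1, #1: r1=1+1=2
CMP r1, #4  (cmp 2,4)
BNE start: taken
after AND r0, r0, #31: r0=15&31=15
after XOR r0, r0, #6: r0=15^6=9
after ADD r1, r1, #1: r1=2+1=3
CMP r1, #4  (cmp 3,4)
BNE start: taken
after AND r0, r0, #31: r0=9&31=9
after XOR r0, r0, #6: r0=9^6=15
after ADD r1, r1, #1: r1=3+1=4
CMP r1, #4  (cmp 4,4)
BNE start: not taken
after AND r0, r0, #6: r0=15&6=6
halt.

6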